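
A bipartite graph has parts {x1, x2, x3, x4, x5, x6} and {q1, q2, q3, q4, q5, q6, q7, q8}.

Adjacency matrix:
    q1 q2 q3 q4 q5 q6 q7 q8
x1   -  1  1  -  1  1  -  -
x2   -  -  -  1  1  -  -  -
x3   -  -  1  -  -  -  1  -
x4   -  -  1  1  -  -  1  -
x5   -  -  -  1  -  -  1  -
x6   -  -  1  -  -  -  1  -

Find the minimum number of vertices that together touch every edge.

The 5 edges x1–q6, x2–q5, x3–q3, x4–q4, x5–q7 form a matching, so any vertex cover needs at least 5 vertices (one per matched edge).
Conversely {x1, x2, q3, q4, q7} meets every edge and has exactly 5 vertices, so 5 is optimal.

5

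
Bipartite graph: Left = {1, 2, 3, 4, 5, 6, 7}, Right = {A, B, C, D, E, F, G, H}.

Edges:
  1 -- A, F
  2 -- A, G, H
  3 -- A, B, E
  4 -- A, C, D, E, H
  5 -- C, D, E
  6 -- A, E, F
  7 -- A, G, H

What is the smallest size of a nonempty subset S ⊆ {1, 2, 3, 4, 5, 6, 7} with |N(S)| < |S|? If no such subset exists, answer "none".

none

A matching saturating every left vertex exists, for instance 1→F, 2→H, 3→B, 4→A, 5→C, 6→E, 7→G.
By Hall's marriage theorem, this means |N(S)| ≥ |S| for every subset S, so no violating subset exists.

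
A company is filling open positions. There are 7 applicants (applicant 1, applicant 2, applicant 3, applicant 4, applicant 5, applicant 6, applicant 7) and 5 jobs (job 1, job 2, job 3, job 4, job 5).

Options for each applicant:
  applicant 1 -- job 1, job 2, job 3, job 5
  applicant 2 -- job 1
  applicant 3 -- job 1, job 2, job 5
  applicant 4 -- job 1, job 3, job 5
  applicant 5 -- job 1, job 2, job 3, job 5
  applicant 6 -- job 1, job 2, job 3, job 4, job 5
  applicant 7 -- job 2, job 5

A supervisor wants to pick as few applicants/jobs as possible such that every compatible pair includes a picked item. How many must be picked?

5

{applicant 6, job 1, job 2, job 3, job 5} is a vertex cover of size 5: every edge has an endpoint in this set.
No smaller cover exists because applicant 1–job 5, applicant 2–job 1, applicant 3–job 2, applicant 4–job 3, applicant 6–job 4 is a matching of size 5, and a cover must include an endpoint of each of these disjoint edges (König's theorem).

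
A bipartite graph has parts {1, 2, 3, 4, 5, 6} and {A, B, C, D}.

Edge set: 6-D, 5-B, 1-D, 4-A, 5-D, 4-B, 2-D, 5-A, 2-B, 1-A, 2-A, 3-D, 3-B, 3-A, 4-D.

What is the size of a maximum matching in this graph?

3

One maximum matching: 1-A, 2-D, 3-B.
The set {1, 2, 3, 4, 5, 6} has only 3 neighbours ({A, B, D}), so by Hall's theorem at most 3 of the 6 left vertices can be matched.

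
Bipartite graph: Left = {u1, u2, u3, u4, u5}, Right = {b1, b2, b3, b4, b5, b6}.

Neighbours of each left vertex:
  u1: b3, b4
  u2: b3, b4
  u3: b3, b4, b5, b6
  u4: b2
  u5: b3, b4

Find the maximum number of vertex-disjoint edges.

One maximum matching: u1–b4, u2–b3, u3–b6, u4–b2.
The set {u1, u2, u5} has only 2 neighbours ({b3, b4}), so by Hall's theorem at most 4 of the 5 left vertices can be matched.

4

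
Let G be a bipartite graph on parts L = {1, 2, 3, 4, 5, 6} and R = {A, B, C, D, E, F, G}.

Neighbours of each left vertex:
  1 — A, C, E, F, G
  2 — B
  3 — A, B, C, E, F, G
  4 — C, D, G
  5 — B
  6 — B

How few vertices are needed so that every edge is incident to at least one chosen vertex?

The 4 edges 1–E, 2–B, 3–A, 4–G form a matching, so any vertex cover needs at least 4 vertices (one per matched edge).
Conversely {1, 3, 4, B} meets every edge and has exactly 4 vertices, so 4 is optimal.

4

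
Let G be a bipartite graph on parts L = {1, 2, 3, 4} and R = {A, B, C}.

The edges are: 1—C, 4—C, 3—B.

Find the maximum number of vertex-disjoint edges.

2

One maximum matching: 1–C, 3–B.
The set {1, 2, 4} has only 1 neighbour ({C}), so by Hall's theorem at most 2 of the 4 left vertices can be matched.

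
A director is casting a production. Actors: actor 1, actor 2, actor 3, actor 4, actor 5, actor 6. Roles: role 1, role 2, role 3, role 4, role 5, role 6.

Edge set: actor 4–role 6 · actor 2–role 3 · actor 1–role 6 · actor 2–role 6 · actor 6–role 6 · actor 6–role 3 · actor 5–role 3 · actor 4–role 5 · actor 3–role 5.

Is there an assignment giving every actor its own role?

The set {actor 1, actor 2, actor 3, actor 4, actor 5, actor 6} has only 3 neighbours ({role 3, role 5, role 6}), so by Hall's theorem at most 3 of the 6 actors can be matched.
Hence no matching covers every actor.

No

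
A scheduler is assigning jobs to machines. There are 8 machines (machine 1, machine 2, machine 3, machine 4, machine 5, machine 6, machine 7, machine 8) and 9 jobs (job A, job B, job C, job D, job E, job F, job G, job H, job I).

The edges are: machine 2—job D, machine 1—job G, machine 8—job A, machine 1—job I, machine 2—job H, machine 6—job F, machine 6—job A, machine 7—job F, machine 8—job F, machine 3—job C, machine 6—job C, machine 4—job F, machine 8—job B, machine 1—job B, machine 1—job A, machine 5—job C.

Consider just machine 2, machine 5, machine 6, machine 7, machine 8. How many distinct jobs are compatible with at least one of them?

The union of neighbours of {machine 2, machine 5, machine 6, machine 7, machine 8} is {job A, job B, job C, job D, job F, job H}, which has 6 elements.
Since |N(S)| = 6 ≥ |S| = 5, Hall's condition holds for this subset.

6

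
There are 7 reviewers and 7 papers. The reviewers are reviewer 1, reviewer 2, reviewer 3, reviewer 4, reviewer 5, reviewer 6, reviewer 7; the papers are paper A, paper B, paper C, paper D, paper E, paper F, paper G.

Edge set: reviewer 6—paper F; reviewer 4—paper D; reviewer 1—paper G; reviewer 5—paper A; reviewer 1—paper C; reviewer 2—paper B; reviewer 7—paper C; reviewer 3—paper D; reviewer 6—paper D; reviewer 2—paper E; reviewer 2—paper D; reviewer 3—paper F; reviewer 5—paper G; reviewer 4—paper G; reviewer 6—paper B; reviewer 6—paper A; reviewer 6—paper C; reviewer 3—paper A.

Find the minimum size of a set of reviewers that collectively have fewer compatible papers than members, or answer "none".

none

A matching saturating every reviewer exists, for instance reviewer 1→paper G, reviewer 2→paper E, reviewer 3→paper F, reviewer 4→paper D, reviewer 5→paper A, reviewer 6→paper B, reviewer 7→paper C.
By Hall's marriage theorem, this means |N(S)| ≥ |S| for every subset S, so no violating subset exists.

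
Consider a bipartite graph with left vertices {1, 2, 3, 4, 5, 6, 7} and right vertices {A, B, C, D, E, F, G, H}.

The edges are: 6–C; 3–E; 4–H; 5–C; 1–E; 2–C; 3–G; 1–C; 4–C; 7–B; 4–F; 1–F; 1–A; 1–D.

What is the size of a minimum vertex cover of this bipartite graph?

A maximum matching has 5 edges (e.g. 1–A, 2–C, 3–E, 4–F, 7–B).
By König's theorem the minimum vertex cover has the same size. One such cover is {1, 3, 4, 7, C}.

5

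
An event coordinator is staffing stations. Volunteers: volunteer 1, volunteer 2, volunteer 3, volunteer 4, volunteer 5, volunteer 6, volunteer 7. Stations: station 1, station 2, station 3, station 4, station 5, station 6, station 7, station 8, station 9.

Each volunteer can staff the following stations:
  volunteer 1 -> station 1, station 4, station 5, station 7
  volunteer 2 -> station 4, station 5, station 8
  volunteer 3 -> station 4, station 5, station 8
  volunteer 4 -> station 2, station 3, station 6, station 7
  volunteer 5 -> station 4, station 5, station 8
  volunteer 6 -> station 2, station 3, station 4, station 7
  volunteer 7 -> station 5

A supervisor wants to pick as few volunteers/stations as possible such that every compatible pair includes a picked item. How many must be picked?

6

A maximum matching has 6 edges (e.g. volunteer 1–station 1, volunteer 2–station 4, volunteer 3–station 5, volunteer 4–station 3, volunteer 5–station 8, volunteer 6–station 2).
By König's theorem the minimum vertex cover has the same size. One such cover is {volunteer 1, volunteer 4, volunteer 6, station 4, station 5, station 8}.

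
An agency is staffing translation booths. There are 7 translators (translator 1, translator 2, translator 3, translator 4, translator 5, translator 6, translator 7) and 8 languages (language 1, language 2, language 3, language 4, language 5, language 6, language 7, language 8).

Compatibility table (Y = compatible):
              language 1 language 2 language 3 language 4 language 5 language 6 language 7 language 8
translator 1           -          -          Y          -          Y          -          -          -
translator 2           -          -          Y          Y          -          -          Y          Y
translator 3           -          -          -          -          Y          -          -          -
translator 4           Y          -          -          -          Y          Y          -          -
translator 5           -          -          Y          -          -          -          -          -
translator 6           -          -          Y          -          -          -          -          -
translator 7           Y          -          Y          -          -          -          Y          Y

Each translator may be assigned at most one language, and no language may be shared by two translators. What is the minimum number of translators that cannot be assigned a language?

For example, pair translator 1-language 3, translator 2-language 4, translator 3-language 5, translator 4-language 6, translator 7-language 7.
The set {translator 1, translator 3, translator 5, translator 6} has only 2 neighbours ({language 3, language 5}), so by Hall's theorem at most 5 of the 7 translators can be matched.
That matches 5 of the 7, leaving 2 unmatched; no matching can do better.

2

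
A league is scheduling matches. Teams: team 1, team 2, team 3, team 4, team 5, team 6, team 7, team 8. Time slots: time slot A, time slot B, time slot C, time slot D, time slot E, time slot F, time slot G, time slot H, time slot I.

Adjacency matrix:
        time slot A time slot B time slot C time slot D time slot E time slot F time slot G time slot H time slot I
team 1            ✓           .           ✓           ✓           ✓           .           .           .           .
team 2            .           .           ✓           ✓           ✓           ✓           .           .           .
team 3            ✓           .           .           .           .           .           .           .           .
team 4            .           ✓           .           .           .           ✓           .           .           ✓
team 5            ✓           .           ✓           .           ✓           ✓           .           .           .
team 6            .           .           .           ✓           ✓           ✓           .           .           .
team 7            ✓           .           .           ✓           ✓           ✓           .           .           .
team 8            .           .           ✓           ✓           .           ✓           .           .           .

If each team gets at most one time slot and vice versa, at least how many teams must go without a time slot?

One maximum matching: team 1→time slot D, team 2→time slot E, team 3→time slot A, team 4→time slot I, team 5→time slot C, team 6→time slot F.
The set {team 1, team 2, team 3, team 5, team 6, team 7, team 8} has only 5 neighbours ({time slot A, time slot C, time slot D, time slot E, time slot F}), so by Hall's theorem at most 6 of the 8 teams can be matched.
That matches 6 of the 8, leaving 2 unmatched; no matching can do better.

2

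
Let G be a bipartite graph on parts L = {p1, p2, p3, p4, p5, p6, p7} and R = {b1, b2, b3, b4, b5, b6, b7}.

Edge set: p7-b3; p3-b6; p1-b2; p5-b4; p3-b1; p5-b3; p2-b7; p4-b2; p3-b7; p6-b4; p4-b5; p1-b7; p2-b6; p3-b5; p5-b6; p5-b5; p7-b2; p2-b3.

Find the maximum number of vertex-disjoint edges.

A valid assignment of size 7: p1–b2, p2–b7, p3–b1, p4–b5, p5–b6, p6–b4, p7–b3.
All 7 left vertices are matched, so no larger matching exists.

7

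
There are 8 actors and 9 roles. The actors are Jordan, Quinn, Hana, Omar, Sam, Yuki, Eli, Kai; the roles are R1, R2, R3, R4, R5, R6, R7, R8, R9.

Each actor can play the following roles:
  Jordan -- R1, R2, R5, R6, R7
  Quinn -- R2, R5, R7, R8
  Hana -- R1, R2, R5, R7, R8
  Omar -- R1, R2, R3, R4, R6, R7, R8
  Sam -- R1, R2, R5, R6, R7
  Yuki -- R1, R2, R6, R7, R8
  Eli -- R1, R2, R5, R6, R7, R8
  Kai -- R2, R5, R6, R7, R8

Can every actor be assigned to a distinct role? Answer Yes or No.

The set {Jordan, Quinn, Hana, Sam, Yuki, Eli, Kai} has only 6 neighbours ({R1, R2, R5, R6, R7, R8}), so by Hall's theorem at most 7 of the 8 actors can be matched.
Hence no matching covers every actor.

No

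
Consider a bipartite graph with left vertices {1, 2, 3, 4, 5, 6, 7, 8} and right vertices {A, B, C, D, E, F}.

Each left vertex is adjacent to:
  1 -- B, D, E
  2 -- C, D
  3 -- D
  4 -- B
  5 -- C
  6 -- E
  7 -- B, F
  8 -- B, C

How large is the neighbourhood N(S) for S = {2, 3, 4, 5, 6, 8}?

4

The union of neighbours of {2, 3, 4, 5, 6, 8} is {B, C, D, E}, which has 4 elements.
Since |N(S)| = 4 < |S| = 6, Hall's condition fails for this subset.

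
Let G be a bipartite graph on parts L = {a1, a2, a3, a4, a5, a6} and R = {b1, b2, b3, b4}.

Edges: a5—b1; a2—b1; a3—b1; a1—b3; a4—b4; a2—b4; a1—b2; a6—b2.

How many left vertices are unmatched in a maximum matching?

One maximum matching: a1-b3, a2-b4, a3-b1, a6-b2.
The set {a2, a3, a4, a5} has only 2 neighbours ({b1, b4}), so by Hall's theorem at most 4 of the 6 left vertices can be matched.
That matches 4 of the 6, leaving 2 unmatched; no matching can do better.

2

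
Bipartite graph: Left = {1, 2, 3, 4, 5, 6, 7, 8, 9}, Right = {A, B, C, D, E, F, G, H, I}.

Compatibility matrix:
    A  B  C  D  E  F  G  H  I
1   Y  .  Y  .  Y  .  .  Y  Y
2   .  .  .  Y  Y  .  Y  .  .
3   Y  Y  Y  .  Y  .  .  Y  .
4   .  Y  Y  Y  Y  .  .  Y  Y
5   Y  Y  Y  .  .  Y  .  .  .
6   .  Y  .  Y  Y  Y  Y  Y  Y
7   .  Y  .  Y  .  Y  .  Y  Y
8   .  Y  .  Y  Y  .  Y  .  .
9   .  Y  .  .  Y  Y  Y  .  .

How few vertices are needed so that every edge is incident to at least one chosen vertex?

{1, 2, 3, 4, 5, 6, 7, 8, 9} is a vertex cover of size 9: every edge has an endpoint in this set.
No smaller cover exists because 1–I, 2–D, 3–A, 4–H, 5–C, 6–G, 7–F, 8–E, 9–B is a matching of size 9, and a cover must include an endpoint of each of these disjoint edges (König's theorem).

9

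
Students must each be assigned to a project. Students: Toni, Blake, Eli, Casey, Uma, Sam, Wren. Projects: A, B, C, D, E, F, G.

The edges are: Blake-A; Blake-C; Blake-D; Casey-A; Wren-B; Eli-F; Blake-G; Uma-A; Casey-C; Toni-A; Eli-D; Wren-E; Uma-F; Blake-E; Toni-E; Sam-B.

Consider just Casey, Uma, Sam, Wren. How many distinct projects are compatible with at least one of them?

5

The union of neighbours of {Casey, Uma, Sam, Wren} is {A, B, C, E, F}, which has 5 elements.
Since |N(S)| = 5 ≥ |S| = 4, Hall's condition holds for this subset.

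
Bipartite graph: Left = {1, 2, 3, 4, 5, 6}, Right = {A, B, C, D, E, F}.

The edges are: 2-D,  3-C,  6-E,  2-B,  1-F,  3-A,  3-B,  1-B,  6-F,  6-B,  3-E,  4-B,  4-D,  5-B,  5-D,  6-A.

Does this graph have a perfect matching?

The set {2, 4, 5} has only 2 neighbours ({B, D}), so by Hall's theorem at most 5 of the 6 left vertices can be matched.
Hence no matching covers every left vertex.

No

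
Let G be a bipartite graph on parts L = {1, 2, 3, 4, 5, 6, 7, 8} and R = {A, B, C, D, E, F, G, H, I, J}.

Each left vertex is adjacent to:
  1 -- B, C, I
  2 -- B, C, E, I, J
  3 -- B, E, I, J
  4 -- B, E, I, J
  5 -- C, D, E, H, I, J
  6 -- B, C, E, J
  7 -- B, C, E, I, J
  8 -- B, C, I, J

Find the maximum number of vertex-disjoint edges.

6

A valid assignment of size 6: 1→C, 2→J, 3→E, 4→I, 5→H, 6→B.
The set {1, 2, 3, 4, 6, 7, 8} has only 5 neighbours ({B, C, E, I, J}), so by Hall's theorem at most 6 of the 8 left vertices can be matched.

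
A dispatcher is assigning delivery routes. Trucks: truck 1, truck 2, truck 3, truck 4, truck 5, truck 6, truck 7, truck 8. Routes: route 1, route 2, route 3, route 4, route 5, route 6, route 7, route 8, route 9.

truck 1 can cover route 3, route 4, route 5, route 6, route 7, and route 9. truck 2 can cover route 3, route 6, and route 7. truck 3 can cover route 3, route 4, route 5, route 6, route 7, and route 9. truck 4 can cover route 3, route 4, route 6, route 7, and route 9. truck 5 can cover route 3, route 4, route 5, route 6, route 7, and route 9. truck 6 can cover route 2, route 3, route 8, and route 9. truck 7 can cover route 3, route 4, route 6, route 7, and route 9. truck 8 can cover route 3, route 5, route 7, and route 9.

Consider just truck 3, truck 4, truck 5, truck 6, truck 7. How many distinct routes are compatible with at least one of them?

8

The union of neighbours of {truck 3, truck 4, truck 5, truck 6, truck 7} is {route 2, route 3, route 4, route 5, route 6, route 7, route 8, route 9}, which has 8 elements.
Since |N(S)| = 8 ≥ |S| = 5, Hall's condition holds for this subset.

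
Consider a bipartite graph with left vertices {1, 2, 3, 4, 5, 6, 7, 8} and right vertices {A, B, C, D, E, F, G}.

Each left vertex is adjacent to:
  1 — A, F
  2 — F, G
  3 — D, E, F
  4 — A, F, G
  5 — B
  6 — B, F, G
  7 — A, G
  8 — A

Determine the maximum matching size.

For example, pair 1-A, 2-G, 3-E, 4-F, 5-B.
The set {1, 2, 4, 5, 6, 7, 8} has only 4 neighbours ({A, B, F, G}), so by Hall's theorem at most 5 of the 8 left vertices can be matched.

5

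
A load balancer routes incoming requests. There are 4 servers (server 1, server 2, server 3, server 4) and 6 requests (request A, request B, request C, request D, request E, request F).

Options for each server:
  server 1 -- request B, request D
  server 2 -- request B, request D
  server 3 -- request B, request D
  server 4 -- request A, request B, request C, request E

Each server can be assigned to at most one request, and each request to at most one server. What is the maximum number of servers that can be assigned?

A valid assignment of size 3: server 1→request B, server 2→request D, server 4→request E.
The set {server 1, server 2, server 3} has only 2 neighbours ({request B, request D}), so by Hall's theorem at most 3 of the 4 servers can be matched.

3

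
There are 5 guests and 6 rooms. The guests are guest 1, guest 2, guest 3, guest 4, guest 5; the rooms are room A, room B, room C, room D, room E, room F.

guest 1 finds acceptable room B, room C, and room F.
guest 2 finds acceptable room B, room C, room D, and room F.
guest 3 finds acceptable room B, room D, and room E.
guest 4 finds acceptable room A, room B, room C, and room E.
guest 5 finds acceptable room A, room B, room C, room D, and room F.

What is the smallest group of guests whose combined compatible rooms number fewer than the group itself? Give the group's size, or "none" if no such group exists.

none

A matching saturating every guest exists, for instance guest 1→room F, guest 2→room B, guest 3→room E, guest 4→room C, guest 5→room D.
By Hall's marriage theorem, this means |N(S)| ≥ |S| for every subset S, so no violating subset exists.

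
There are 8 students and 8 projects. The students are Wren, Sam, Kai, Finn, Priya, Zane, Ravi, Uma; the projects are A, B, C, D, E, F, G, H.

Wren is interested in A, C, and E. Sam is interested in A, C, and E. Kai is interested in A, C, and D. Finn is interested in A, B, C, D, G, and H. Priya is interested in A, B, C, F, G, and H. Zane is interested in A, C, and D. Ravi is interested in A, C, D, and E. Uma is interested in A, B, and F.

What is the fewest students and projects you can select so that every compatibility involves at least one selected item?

7

{Finn, Priya, Uma, A, C, D, E} is a vertex cover of size 7: every edge has an endpoint in this set.
No smaller cover exists because Wren–E, Sam–A, Kai–D, Finn–G, Priya–H, Zane–C, Uma–B is a matching of size 7, and a cover must include an endpoint of each of these disjoint edges (König's theorem).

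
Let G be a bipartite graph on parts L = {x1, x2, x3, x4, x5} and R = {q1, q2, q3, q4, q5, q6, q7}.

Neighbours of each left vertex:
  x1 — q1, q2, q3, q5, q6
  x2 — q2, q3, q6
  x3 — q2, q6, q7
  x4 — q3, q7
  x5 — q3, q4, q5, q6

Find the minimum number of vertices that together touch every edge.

5

The 5 edges x1–q1, x2–q2, x3–q7, x4–q3, x5–q6 form a matching, so any vertex cover needs at least 5 vertices (one per matched edge).
Conversely {x1, x2, x3, x4, x5} meets every edge and has exactly 5 vertices, so 5 is optimal.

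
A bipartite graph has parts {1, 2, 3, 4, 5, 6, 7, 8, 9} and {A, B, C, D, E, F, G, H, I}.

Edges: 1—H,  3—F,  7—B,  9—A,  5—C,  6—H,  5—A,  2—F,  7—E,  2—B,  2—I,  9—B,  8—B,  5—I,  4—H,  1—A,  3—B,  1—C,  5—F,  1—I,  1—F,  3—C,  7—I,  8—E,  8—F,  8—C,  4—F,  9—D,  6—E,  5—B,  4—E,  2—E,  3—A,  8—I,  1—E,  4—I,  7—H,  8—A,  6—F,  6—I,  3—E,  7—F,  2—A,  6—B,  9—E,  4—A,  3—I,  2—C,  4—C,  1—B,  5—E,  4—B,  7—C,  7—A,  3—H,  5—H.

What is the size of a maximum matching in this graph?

One maximum matching: 1-I, 2-C, 3-F, 4-E, 5-B, 6-H, 7-A, 9-D.
The set {1, 2, 3, 4, 5, 6, 7, 8} has only 7 neighbours ({A, B, C, E, F, H, I}), so by Hall's theorem at most 8 of the 9 left vertices can be matched.

8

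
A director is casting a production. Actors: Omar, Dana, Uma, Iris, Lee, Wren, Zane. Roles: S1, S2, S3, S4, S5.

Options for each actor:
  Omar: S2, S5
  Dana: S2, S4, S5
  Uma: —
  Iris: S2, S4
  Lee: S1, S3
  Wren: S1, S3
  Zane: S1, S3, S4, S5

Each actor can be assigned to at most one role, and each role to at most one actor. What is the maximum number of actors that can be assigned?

5

One maximum matching: Omar→S5, Dana→S4, Iris→S2, Lee→S1, Wren→S3.
The set {Omar, Dana, Uma, Iris, Lee, Wren, Zane} has only 5 neighbours ({S1, S2, S3, S4, S5}), so by Hall's theorem at most 5 of the 7 actors can be matched.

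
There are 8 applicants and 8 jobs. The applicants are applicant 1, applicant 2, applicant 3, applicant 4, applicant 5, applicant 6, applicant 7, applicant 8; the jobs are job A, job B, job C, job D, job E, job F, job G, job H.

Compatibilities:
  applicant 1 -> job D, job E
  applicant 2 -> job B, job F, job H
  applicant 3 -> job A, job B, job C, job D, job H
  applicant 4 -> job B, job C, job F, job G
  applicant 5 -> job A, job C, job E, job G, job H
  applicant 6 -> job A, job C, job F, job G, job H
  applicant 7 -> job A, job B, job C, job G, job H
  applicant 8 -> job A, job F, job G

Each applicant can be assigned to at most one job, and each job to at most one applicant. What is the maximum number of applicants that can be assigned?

For example, pair applicant 1–job E, applicant 2–job F, applicant 3–job D, applicant 4–job B, applicant 5–job C, applicant 6–job G, applicant 7–job H, applicant 8–job A.
All 8 applicants are matched, so no larger matching exists.

8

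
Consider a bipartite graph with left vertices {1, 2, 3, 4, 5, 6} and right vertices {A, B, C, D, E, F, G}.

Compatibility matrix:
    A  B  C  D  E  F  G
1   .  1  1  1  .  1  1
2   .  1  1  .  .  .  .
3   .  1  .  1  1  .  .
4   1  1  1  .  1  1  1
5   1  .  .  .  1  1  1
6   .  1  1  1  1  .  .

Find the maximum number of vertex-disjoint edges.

6

For example, pair 1→F, 2→C, 3→E, 4→A, 5→G, 6→B.
This saturates every left vertex, so 6 is the maximum.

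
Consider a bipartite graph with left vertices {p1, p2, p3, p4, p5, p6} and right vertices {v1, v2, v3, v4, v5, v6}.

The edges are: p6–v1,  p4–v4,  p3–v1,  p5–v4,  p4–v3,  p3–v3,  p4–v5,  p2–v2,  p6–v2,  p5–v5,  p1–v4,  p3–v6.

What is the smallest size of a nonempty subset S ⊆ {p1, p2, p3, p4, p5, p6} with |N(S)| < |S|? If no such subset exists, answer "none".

A matching saturating every left vertex exists, for instance p1→v4, p2→v2, p3→v6, p4→v3, p5→v5, p6→v1.
By Hall's marriage theorem, this means |N(S)| ≥ |S| for every subset S, so no violating subset exists.

none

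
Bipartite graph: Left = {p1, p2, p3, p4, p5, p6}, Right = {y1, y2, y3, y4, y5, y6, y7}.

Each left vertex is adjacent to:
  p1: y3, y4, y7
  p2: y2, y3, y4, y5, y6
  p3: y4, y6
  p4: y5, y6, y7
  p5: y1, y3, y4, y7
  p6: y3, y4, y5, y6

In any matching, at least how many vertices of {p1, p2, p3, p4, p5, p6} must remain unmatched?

One maximum matching: p1→y4, p2→y2, p3→y6, p4→y7, p5→y1, p6→y3.
This saturates every left vertex, so 6 is the maximum.
That matches 6 of the 6, leaving 0 unmatched; no matching can do better.

0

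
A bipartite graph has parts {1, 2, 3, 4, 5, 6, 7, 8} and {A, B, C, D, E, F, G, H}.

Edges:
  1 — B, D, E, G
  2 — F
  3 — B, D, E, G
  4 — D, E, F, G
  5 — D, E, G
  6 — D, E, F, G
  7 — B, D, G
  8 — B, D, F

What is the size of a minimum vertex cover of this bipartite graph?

5

{B, D, E, F, G} is a vertex cover of size 5: every edge has an endpoint in this set.
No smaller cover exists because 1–G, 2–F, 3–B, 4–D, 5–E is a matching of size 5, and a cover must include an endpoint of each of these disjoint edges (König's theorem).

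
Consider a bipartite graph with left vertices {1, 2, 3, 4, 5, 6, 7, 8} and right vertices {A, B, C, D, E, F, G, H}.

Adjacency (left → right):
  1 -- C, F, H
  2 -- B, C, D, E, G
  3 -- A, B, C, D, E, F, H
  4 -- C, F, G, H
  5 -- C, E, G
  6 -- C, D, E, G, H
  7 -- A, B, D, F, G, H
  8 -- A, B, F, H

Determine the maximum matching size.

For example, pair 1→F, 2→G, 3→E, 4→H, 5→C, 6→D, 7→A, 8→B.
All 8 left vertices are matched, so no larger matching exists.

8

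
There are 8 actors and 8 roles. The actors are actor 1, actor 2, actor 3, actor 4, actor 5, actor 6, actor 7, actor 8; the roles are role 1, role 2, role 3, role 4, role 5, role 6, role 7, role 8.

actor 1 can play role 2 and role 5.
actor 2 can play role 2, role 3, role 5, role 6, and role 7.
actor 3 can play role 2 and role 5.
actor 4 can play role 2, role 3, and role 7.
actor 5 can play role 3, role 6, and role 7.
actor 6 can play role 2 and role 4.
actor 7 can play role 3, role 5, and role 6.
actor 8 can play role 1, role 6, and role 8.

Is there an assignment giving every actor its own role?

The set {actor 1, actor 2, actor 3, actor 4, actor 5, actor 7} has only 5 neighbours ({role 2, role 3, role 5, role 6, role 7}), so by Hall's theorem at most 7 of the 8 actors can be matched.
Hence no matching covers every actor.

No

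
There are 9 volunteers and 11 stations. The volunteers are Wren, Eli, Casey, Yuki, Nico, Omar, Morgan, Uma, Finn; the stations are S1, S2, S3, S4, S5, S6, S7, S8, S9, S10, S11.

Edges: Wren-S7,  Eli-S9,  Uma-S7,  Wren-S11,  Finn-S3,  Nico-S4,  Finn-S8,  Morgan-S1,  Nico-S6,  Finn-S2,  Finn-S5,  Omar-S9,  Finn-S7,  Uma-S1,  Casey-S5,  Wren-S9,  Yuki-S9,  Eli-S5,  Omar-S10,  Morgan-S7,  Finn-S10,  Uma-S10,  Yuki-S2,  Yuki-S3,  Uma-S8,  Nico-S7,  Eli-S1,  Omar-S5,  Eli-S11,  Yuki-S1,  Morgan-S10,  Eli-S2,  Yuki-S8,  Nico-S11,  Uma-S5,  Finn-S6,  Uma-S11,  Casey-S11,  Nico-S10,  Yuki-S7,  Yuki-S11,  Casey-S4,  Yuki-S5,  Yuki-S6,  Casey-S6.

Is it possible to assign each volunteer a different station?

One maximum matching: Wren–S7, Eli–S9, Casey–S4, Yuki–S3, Nico–S6, Omar–S5, Morgan–S10, Uma–S1, Finn–S2.
Every volunteer is matched, so this matching saturates all of them.

Yes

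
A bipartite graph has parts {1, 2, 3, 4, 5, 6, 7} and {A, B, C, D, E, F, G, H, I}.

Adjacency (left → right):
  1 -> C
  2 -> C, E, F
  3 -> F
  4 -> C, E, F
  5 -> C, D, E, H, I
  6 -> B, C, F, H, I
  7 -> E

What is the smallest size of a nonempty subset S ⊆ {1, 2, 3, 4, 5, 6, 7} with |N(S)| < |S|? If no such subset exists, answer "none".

4

Take S = {1, 2, 3, 4}. Its neighbourhood is {C, E, F}, so |N(S)| = 3 < |S| = 4.
Every subset of size less than 4 has at least as many neighbours as members, so 4 is the minimum.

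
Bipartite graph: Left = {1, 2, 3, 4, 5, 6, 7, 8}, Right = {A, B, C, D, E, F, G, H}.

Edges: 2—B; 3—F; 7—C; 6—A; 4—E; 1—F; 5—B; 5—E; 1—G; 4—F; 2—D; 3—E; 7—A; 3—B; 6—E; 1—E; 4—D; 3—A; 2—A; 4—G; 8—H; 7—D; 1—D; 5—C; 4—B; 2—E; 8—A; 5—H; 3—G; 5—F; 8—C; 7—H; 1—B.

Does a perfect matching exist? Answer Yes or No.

Yes

One maximum matching: 1-E, 2-B, 3-F, 4-G, 5-H, 6-A, 7-D, 8-C.
All 8 left vertices are covered.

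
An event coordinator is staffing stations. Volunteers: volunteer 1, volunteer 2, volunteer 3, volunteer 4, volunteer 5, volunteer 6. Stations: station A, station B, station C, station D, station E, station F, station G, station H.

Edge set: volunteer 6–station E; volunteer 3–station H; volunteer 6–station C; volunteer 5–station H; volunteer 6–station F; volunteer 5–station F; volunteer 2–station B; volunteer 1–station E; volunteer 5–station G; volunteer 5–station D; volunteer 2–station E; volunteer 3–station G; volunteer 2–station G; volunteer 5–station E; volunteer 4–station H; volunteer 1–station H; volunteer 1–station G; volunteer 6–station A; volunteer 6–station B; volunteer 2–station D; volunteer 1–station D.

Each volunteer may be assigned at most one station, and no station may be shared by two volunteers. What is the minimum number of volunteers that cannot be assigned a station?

For example, pair volunteer 1–station E, volunteer 2–station D, volunteer 3–station G, volunteer 4–station H, volunteer 5–station F, volunteer 6–station B.
This saturates every volunteer, so 6 is the maximum.
That matches 6 of the 6, leaving 0 unmatched; no matching can do better.

0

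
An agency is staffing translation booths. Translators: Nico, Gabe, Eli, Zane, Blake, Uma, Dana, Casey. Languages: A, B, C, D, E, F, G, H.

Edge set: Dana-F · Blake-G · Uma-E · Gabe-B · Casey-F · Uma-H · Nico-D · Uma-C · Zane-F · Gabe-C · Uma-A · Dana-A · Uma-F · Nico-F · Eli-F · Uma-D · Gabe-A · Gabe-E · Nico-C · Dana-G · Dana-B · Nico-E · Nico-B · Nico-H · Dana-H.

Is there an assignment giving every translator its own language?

No

The set {Eli, Zane, Casey} has only 1 neighbour ({F}), so by Hall's theorem at most 6 of the 8 translators can be matched.
Hence no matching covers every translator.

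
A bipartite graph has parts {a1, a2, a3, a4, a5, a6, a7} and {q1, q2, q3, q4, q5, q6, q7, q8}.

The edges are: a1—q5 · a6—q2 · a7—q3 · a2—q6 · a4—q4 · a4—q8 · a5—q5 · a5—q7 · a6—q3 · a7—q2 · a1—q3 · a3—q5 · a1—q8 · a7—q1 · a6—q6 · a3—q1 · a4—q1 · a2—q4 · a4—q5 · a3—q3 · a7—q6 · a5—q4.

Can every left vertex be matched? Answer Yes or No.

Yes

For example, pair a1–q5, a2–q4, a3–q3, a4–q8, a5–q7, a6–q2, a7–q6.
Every left vertex is matched, so this matching saturates all of them.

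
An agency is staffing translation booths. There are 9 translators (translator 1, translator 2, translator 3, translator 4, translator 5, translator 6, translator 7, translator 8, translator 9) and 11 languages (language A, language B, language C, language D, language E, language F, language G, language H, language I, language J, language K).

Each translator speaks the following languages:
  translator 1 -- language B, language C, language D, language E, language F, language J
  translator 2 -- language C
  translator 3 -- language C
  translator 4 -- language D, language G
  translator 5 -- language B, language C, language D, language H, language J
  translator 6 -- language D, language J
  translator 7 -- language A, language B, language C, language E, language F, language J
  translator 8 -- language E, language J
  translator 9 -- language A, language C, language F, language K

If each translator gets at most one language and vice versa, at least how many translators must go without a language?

One maximum matching: translator 1-language J, translator 2-language C, translator 4-language G, translator 5-language H, translator 6-language D, translator 7-language B, translator 8-language E, translator 9-language F.
The set {translator 2, translator 3} has only 1 neighbour ({language C}), so by Hall's theorem at most 8 of the 9 translators can be matched.
That matches 8 of the 9, leaving 1 unmatched; no matching can do better.

1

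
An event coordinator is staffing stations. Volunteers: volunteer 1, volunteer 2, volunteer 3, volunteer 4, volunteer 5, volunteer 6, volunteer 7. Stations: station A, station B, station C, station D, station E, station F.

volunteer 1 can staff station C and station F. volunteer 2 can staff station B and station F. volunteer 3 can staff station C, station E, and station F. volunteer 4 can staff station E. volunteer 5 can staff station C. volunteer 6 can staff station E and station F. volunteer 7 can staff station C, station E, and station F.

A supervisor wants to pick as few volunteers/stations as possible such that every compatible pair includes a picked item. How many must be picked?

A maximum matching has 4 edges (e.g. volunteer 1–station C, volunteer 2–station B, volunteer 3–station F, volunteer 4–station E).
By König's theorem the minimum vertex cover has the same size. One such cover is {volunteer 2, station C, station E, station F}.

4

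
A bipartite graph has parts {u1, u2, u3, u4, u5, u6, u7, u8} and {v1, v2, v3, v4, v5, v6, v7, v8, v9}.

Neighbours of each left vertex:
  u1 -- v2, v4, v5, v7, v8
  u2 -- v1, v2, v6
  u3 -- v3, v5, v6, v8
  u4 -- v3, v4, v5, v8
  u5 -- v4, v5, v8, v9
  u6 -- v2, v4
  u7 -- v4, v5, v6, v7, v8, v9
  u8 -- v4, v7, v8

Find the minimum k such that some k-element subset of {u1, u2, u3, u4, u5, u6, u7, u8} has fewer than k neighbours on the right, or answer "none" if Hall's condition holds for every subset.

A matching saturating every left vertex exists, for instance u1→v5, u2→v1, u3→v8, u4→v3, u5→v4, u6→v2, u7→v6, u8→v7.
By Hall's marriage theorem, this means |N(S)| ≥ |S| for every subset S, so no violating subset exists.

none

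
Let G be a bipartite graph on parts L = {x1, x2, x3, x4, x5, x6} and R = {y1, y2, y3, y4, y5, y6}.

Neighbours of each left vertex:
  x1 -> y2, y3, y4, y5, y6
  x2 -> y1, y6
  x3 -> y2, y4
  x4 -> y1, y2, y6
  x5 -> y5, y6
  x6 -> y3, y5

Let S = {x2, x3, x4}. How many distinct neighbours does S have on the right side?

The union of neighbours of {x2, x3, x4} is {y1, y2, y4, y6}, which has 4 elements.
Since |N(S)| = 4 ≥ |S| = 3, Hall's condition holds for this subset.

4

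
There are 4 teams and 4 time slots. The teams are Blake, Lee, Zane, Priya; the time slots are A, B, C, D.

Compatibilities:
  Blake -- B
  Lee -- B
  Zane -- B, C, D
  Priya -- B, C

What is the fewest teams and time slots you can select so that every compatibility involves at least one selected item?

3

{Zane, Priya, B} is a vertex cover of size 3: every edge has an endpoint in this set.
No smaller cover exists because Blake–B, Zane–D, Priya–C is a matching of size 3, and a cover must include an endpoint of each of these disjoint edges (König's theorem).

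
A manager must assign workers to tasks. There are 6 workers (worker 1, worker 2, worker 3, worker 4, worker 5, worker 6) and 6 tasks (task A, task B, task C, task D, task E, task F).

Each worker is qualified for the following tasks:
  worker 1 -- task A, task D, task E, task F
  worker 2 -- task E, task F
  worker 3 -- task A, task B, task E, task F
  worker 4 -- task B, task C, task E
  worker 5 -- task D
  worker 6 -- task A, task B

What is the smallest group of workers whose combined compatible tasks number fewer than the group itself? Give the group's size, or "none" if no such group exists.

A matching saturating every worker exists, for instance worker 1→task E, worker 2→task F, worker 3→task B, worker 4→task C, worker 5→task D, worker 6→task A.
By Hall's marriage theorem, this means |N(S)| ≥ |S| for every subset S, so no violating subset exists.

none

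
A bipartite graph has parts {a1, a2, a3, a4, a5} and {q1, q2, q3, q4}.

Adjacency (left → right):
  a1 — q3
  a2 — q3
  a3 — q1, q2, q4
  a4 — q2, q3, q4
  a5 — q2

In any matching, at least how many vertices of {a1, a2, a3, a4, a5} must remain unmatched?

1

One maximum matching: a1→q3, a3→q1, a4→q4, a5→q2.
The set {a1, a2} has only 1 neighbour ({q3}), so by Hall's theorem at most 4 of the 5 left vertices can be matched.
That matches 4 of the 5, leaving 1 unmatched; no matching can do better.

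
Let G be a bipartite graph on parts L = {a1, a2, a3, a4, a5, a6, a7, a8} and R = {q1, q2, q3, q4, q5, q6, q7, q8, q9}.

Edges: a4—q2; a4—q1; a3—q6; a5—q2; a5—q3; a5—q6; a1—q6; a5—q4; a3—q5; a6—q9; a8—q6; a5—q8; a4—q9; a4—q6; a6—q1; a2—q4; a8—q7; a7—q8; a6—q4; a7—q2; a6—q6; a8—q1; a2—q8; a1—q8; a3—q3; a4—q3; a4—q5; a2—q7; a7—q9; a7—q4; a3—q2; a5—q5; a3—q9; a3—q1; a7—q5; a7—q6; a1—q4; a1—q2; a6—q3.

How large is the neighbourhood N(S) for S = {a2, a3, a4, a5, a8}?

The union of neighbours of {a2, a3, a4, a5, a8} is {q1, q2, q3, q4, q5, q6, q7, q8, q9}, which has 9 elements.
Since |N(S)| = 9 ≥ |S| = 5, Hall's condition holds for this subset.

9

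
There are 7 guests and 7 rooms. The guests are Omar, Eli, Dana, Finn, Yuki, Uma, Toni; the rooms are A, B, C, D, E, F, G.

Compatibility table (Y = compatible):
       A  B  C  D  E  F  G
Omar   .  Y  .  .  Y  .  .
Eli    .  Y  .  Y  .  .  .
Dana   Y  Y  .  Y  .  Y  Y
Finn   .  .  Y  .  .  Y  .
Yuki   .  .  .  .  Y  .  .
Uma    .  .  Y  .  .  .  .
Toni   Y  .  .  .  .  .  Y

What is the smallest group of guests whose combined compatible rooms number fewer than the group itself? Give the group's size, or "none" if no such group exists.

A matching saturating every guest exists, for instance Omar→B, Eli→D, Dana→A, Finn→F, Yuki→E, Uma→C, Toni→G.
By Hall's marriage theorem, this means |N(S)| ≥ |S| for every subset S, so no violating subset exists.

none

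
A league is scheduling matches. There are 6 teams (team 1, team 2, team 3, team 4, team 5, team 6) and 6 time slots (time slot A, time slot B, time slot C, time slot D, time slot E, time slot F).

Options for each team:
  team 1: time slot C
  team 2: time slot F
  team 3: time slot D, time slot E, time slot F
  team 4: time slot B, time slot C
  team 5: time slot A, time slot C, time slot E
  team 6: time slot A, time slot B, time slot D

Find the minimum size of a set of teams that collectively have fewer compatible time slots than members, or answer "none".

A matching saturating every team exists, for instance team 1→time slot C, team 2→time slot F, team 3→time slot E, team 4→time slot B, team 5→time slot A, team 6→time slot D.
By Hall's marriage theorem, this means |N(S)| ≥ |S| for every subset S, so no violating subset exists.

none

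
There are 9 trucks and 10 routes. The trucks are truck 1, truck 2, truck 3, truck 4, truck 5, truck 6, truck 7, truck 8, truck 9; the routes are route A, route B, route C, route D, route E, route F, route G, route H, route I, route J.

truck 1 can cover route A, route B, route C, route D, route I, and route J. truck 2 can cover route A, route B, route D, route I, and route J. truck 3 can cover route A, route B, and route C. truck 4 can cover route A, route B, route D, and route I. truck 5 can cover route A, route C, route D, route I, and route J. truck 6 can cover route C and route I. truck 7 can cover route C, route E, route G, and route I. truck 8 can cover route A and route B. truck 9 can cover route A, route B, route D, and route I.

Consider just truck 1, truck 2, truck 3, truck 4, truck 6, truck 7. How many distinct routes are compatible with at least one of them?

The union of neighbours of {truck 1, truck 2, truck 3, truck 4, truck 6, truck 7} is {route A, route B, route C, route D, route E, route G, route I, route J}, which has 8 elements.
Since |N(S)| = 8 ≥ |S| = 6, Hall's condition holds for this subset.

8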